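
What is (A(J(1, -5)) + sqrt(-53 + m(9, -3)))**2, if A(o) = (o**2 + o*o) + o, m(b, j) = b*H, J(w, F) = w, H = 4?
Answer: (3 + I*sqrt(17))**2 ≈ -8.0 + 24.739*I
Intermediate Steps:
m(b, j) = 4*b (m(b, j) = b*4 = 4*b)
A(o) = o + 2*o**2 (A(o) = (o**2 + o**2) + o = 2*o**2 + o = o + 2*o**2)
(A(J(1, -5)) + sqrt(-53 + m(9, -3)))**2 = (1*(1 + 2*1) + sqrt(-53 + 4*9))**2 = (1*(1 + 2) + sqrt(-53 + 36))**2 = (1*3 + sqrt(-17))**2 = (3 + I*sqrt(17))**2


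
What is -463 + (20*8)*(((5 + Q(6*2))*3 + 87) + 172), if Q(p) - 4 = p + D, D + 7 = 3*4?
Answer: 53457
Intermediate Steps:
D = 5 (D = -7 + 3*4 = -7 + 12 = 5)
Q(p) = 9 + p (Q(p) = 4 + (p + 5) = 4 + (5 + p) = 9 + p)
-463 + (20*8)*(((5 + Q(6*2))*3 + 87) + 172) = -463 + (20*8)*(((5 + (9 + 6*2))*3 + 87) + 172) = -463 + 160*(((5 + (9 + 12))*3 + 87) + 172) = -463 + 160*(((5 + 21)*3 + 87) + 172) = -463 + 160*((26*3 + 87) + 172) = -463 + 160*((78 + 87) + 172) = -463 + 160*(165 + 172) = -463 + 160*337 = -463 + 53920 = 53457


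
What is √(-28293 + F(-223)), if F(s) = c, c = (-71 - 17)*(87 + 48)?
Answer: I*√40173 ≈ 200.43*I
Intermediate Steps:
c = -11880 (c = -88*135 = -11880)
F(s) = -11880
√(-28293 + F(-223)) = √(-28293 - 11880) = √(-40173) = I*√40173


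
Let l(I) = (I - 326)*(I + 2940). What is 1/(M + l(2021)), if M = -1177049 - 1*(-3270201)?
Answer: 1/10502047 ≈ 9.5220e-8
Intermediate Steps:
M = 2093152 (M = -1177049 + 3270201 = 2093152)
l(I) = (-326 + I)*(2940 + I)
1/(M + l(2021)) = 1/(2093152 + (-958440 + 2021**2 + 2614*2021)) = 1/(2093152 + (-958440 + 4084441 + 5282894)) = 1/(2093152 + 8408895) = 1/10502047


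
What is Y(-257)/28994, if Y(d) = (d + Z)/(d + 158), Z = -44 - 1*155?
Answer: 4/25179 ≈ 0.00015886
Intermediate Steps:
Z = -199 (Z = -44 - 155 = -199)
Y(d) = (-199 + d)/(158 + d) (Y(d) = (d - 199)/(d + 158) = (-199 + d)/(158 + d))
Y(-257)/28994 = ((-199 - 257)/(158 - 257))/28994 = (-456/(-99))*(1/28994) = -1/99*(-456)*(1/28994) = (152/33)*(1/28994) = 4/25179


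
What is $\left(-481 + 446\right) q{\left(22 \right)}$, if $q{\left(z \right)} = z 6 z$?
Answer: $-101640$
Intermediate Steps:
$q{\left(z \right)} = 6 z^{2}$ ($q{\left(z \right)} = 6 z z = 6 z^{2}$)
$\left(-481 + 446\right) q{\left(22 \right)} = \left(-481 + 446\right) 6 \cdot 22^{2} = - 35 \cdot 6 \cdot 484 = \left(-35\right) 2904 = -101640$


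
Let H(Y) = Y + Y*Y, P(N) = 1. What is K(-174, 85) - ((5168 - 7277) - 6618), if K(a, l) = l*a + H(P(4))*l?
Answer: -5893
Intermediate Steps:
H(Y) = Y + Y**2
K(a, l) = 2*l + a*l (K(a, l) = l*a + (1*(1 + 1))*l = a*l + (1*2)*l = a*l + 2*l = 2*l + a*l)
K(-174, 85) - ((5168 - 7277) - 6618) = 85*(2 - 174) - ((5168 - 7277) - 6618) = 85*(-172) - (-2109 - 6618) = -14620 - 1*(-8727) = -14620 + 8727 = -5893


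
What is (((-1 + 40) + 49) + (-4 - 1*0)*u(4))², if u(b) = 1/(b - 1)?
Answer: 67600/9 ≈ 7511.1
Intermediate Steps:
u(b) = 1/(-1 + b)
(((-1 + 40) + 49) + (-4 - 1*0)*u(4))² = (((-1 + 40) + 49) + (-4 - 1*0)/(-1 + 4))² = ((39 + 49) + (-4 + 0)/3)² = (88 - 4*⅓)² = (88 - 4/3)² = (260/3)² = 67600/9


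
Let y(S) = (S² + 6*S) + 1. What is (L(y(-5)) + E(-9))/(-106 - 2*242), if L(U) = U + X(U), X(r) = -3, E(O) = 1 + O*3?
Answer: 33/590 ≈ 0.055932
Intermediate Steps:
E(O) = 1 + 3*O
y(S) = 1 + S² + 6*S
L(U) = -3 + U (L(U) = U - 3 = -3 + U)
(L(y(-5)) + E(-9))/(-106 - 2*242) = ((-3 + (1 + (-5)² + 6*(-5))) + (1 + 3*(-9)))/(-106 - 2*242) = ((-3 + (1 + 25 - 30)) + (1 - 27))/(-106 - 484) = ((-3 - 4) - 26)/(-590) = (-7 - 26)*(-1/590) = -33*(-1/590) = 33/590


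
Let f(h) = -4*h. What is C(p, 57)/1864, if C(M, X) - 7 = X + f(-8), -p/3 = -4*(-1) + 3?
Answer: 12/233 ≈ 0.051502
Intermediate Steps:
p = -21 (p = -3*(-4*(-1) + 3) = -3*(4 + 3) = -3*7 = -21)
C(M, X) = 39 + X (C(M, X) = 7 + (X - 4*(-8)) = 7 + (X + 32) = 7 + (32 + X) = 39 + X)
C(p, 57)/1864 = (39 + 57)/1864 = 96*(1/1864) = 12/233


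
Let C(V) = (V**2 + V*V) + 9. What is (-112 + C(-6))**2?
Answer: 961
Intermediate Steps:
C(V) = 9 + 2*V**2 (C(V) = (V**2 + V**2) + 9 = 2*V**2 + 9 = 9 + 2*V**2)
(-112 + C(-6))**2 = (-112 + (9 + 2*(-6)**2))**2 = (-112 + (9 + 2*36))**2 = (-112 + (9 + 72))**2 = (-112 + 81)**2 = (-31)**2 = 961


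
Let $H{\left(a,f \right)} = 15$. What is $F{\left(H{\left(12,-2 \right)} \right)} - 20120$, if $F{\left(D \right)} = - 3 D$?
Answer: $-20165$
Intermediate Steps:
$F{\left(H{\left(12,-2 \right)} \right)} - 20120 = \left(-3\right) 15 - 20120 = -45 - 20120 = -20165$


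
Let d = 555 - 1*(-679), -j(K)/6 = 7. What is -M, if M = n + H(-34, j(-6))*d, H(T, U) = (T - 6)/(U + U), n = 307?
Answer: -18787/21 ≈ -894.62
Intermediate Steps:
j(K) = -42 (j(K) = -6*7 = -42)
d = 1234 (d = 555 + 679 = 1234)
H(T, U) = (-6 + T)/(2*U) (H(T, U) = (-6 + T)/((2*U)) = (-6 + T)*(1/(2*U)) = (-6 + T)/(2*U))
M = 18787/21 (M = 307 + ((½)*(-6 - 34)/(-42))*1234 = 307 + ((½)*(-1/42)*(-40))*1234 = 307 + (10/21)*1234 = 307 + 12340/21 = 18787/21 ≈ 894.62)
-M = -1*18787/21 = -18787/21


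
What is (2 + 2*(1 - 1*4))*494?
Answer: -1976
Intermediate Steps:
(2 + 2*(1 - 1*4))*494 = (2 + 2*(1 - 4))*494 = (2 + 2*(-3))*494 = (2 - 6)*494 = -4*494 = -1976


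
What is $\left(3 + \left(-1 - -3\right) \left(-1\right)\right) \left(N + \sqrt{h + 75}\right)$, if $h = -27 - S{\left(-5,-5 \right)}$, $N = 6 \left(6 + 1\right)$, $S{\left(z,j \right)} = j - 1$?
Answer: $42 + 3 \sqrt{6} \approx 49.348$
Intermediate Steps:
$S{\left(z,j \right)} = -1 + j$
$N = 42$ ($N = 6 \cdot 7 = 42$)
$h = -21$ ($h = -27 - \left(-1 - 5\right) = -27 - -6 = -27 + 6 = -21$)
$\left(3 + \left(-1 - -3\right) \left(-1\right)\right) \left(N + \sqrt{h + 75}\right) = \left(3 + \left(-1 - -3\right) \left(-1\right)\right) \left(42 + \sqrt{-21 + 75}\right) = \left(3 + \left(-1 + 3\right) \left(-1\right)\right) \left(42 + \sqrt{54}\right) = \left(3 + 2 \left(-1\right)\right) \left(42 + 3 \sqrt{6}\right) = \left(3 - 2\right) \left(42 + 3 \sqrt{6}\right) = 1 \left(42 + 3 \sqrt{6}\right) = 42 + 3 \sqrt{6}$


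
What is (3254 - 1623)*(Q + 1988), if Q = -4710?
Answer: -4439582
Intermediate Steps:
(3254 - 1623)*(Q + 1988) = (3254 - 1623)*(-4710 + 1988) = 1631*(-2722) = -4439582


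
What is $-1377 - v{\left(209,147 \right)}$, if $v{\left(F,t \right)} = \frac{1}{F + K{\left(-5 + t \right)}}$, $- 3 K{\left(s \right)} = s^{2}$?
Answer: $- \frac{26902446}{19537} \approx -1377.0$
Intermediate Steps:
$K{\left(s \right)} = - \frac{s^{2}}{3}$
$v{\left(F,t \right)} = \frac{1}{F - \frac{\left(-5 + t\right)^{2}}{3}}$
$-1377 - v{\left(209,147 \right)} = -1377 - \frac{3}{- \left(-5 + 147\right)^{2} + 3 \cdot 209} = -1377 - \frac{3}{- 142^{2} + 627} = -1377 - \frac{3}{\left(-1\right) 20164 + 627} = -1377 - \frac{3}{-20164 + 627} = -1377 - \frac{3}{-19537} = -1377 - 3 \left(- \frac{1}{19537}\right) = -1377 - - \frac{3}{19537} = -1377 + \frac{3}{19537} = - \frac{26902446}{19537}$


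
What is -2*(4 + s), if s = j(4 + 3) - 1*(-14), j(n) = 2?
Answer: -40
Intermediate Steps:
s = 16 (s = 2 - 1*(-14) = 2 + 14 = 16)
-2*(4 + s) = -2*(4 + 16) = -2*20 = -40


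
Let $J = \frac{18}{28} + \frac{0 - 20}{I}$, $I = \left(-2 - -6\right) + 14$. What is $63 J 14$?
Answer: $-413$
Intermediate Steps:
$I = 18$ ($I = \left(-2 + 6\right) + 14 = 4 + 14 = 18$)
$J = - \frac{59}{126}$ ($J = \frac{18}{28} + \frac{0 - 20}{18} = 18 \cdot \frac{1}{28} - \frac{10}{9} = \frac{9}{14} - \frac{10}{9} = - \frac{59}{126} \approx -0.46825$)
$63 J 14 = 63 \left(- \frac{59}{126}\right) 14 = \left(- \frac{59}{2}\right) 14 = -413$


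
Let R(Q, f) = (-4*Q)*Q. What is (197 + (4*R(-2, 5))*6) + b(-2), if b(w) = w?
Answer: -189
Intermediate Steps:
R(Q, f) = -4*Q²
(197 + (4*R(-2, 5))*6) + b(-2) = (197 + (4*(-4*(-2)²))*6) - 2 = (197 + (4*(-4*4))*6) - 2 = (197 + (4*(-16))*6) - 2 = (197 - 64*6) - 2 = (197 - 384) - 2 = -187 - 2 = -189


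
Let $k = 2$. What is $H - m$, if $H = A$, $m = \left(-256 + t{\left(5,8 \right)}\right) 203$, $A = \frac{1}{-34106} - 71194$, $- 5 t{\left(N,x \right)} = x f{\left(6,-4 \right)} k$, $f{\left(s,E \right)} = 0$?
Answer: $- \frac{655721957}{34106} \approx -19226.0$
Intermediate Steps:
$t{\left(N,x \right)} = 0$ ($t{\left(N,x \right)} = - \frac{x 0 \cdot 2}{5} = - \frac{0 \cdot 2}{5} = \left(- \frac{1}{5}\right) 0 = 0$)
$A = - \frac{2428142565}{34106}$ ($A = - \frac{1}{34106} - 71194 = - \frac{2428142565}{34106} \approx -71194.0$)
$m = -51968$ ($m = \left(-256 + 0\right) 203 = \left(-256\right) 203 = -51968$)
$H = - \frac{2428142565}{34106} \approx -71194.0$
$H - m = - \frac{2428142565}{34106} - -51968 = - \frac{2428142565}{34106} + 51968 = - \frac{655721957}{34106}$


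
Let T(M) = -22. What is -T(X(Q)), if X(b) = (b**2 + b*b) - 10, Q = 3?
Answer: 22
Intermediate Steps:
X(b) = -10 + 2*b**2 (X(b) = (b**2 + b**2) - 10 = 2*b**2 - 10 = -10 + 2*b**2)
-T(X(Q)) = -1*(-22) = 22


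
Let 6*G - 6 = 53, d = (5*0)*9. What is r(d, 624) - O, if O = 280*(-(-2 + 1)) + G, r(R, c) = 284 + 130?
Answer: 745/6 ≈ 124.17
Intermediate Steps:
d = 0 (d = 0*9 = 0)
G = 59/6 (G = 1 + (⅙)*53 = 1 + 53/6 = 59/6 ≈ 9.8333)
r(R, c) = 414
O = 1739/6 (O = 280*(-(-2 + 1)) + 59/6 = 280*(-1*(-1)) + 59/6 = 280*1 + 59/6 = 280 + 59/6 = 1739/6 ≈ 289.83)
r(d, 624) - O = 414 - 1*1739/6 = 414 - 1739/6 = 745/6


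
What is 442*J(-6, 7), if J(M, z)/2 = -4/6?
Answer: -1768/3 ≈ -589.33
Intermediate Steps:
J(M, z) = -4/3 (J(M, z) = 2*(-4/6) = 2*(-4*⅙) = 2*(-⅔) = -4/3)
442*J(-6, 7) = 442*(-4/3) = -1768/3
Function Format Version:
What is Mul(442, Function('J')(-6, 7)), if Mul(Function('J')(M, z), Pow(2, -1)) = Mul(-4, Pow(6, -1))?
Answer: Rational(-1768, 3) ≈ -589.33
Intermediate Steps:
Function('J')(M, z) = Rational(-4, 3) (Function('J')(M, z) = Mul(2, Mul(-4, Pow(6, -1))) = Mul(2, Mul(-4, Rational(1, 6))) = Mul(2, Rational(-2, 3)) = Rational(-4, 3))
Mul(442, Function('J')(-6, 7)) = Mul(442, Rational(-4, 3)) = Rational(-1768, 3)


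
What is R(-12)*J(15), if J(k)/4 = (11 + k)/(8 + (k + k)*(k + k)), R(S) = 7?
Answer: 182/227 ≈ 0.80176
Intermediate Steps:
J(k) = 4*(11 + k)/(8 + 4*k**2) (J(k) = 4*((11 + k)/(8 + (k + k)*(k + k))) = 4*((11 + k)/(8 + (2*k)*(2*k))) = 4*((11 + k)/(8 + 4*k**2)) = 4*(11 + k)/(8 + 4*k**2))
R(-12)*J(15) = 7*((11 + 15)/(2 + 15**2)) = 7*(26/(2 + 225)) = 7*(26/227) = 182/227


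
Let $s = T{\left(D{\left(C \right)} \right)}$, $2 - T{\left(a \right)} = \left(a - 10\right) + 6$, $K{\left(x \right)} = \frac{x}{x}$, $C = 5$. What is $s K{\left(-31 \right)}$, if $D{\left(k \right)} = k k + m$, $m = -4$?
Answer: $-15$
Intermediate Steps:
$D{\left(k \right)} = -4 + k^{2}$ ($D{\left(k \right)} = k k - 4 = k^{2} - 4 = -4 + k^{2}$)
$K{\left(x \right)} = 1$
$T{\left(a \right)} = 6 - a$ ($T{\left(a \right)} = 2 - \left(\left(a - 10\right) + 6\right) = 2 - \left(\left(-10 + a\right) + 6\right) = 2 - \left(-4 + a\right) = 6 - a$)
$s = -15$ ($s = 6 - \left(-4 + 5^{2}\right) = 6 - \left(-4 + 25\right) = 6 - 21 = -15$)
$s K{\left(-31 \right)} = \left(-15\right) 1 = -15$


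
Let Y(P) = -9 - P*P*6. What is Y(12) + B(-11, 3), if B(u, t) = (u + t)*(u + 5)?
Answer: -825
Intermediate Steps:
B(u, t) = (5 + u)*(t + u) (B(u, t) = (t + u)*(5 + u) = (5 + u)*(t + u))
Y(P) = -9 - 6*P² (Y(P) = -9 - P²*6 = -9 - 6*P²)
Y(12) + B(-11, 3) = (-9 - 6*12²) + ((-11)² + 5*3 + 5*(-11) + 3*(-11)) = (-9 - 6*144) + (121 + 15 - 55 - 33) = (-9 - 864) + 48 = -873 + 48 = -825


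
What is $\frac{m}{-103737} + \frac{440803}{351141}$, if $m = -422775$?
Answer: $\frac{64727072362}{12142104639} \approx 5.3308$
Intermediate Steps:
$\frac{m}{-103737} + \frac{440803}{351141} = - \frac{422775}{-103737} + \frac{440803}{351141} = \left(-422775\right) \left(- \frac{1}{103737}\right) + 440803 \cdot \frac{1}{351141} = \frac{140925}{34579} + \frac{440803}{351141} = \frac{64727072362}{12142104639}$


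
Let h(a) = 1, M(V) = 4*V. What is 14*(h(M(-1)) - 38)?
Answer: -518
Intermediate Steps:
14*(h(M(-1)) - 38) = 14*(1 - 38) = 14*(-37) = -518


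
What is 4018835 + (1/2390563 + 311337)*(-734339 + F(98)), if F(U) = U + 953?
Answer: -545755175119568711/2390563 ≈ -2.2830e+11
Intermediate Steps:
F(U) = 953 + U
4018835 + (1/2390563 + 311337)*(-734339 + F(98)) = 4018835 + (1/2390563 + 311337)*(-734339 + (953 + 98)) = 4018835 + (1/2390563 + 311337)*(-734339 + 1051) = 4018835 + (744270712732/2390563)*(-733288) = 4018835 - 545764782397822816/2390563 = -545755175119568711/2390563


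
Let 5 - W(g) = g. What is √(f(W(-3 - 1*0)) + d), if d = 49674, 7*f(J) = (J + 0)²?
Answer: √2434474/7 ≈ 222.90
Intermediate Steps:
W(g) = 5 - g
f(J) = J²/7 (f(J) = (J + 0)²/7 = J²/7)
√(f(W(-3 - 1*0)) + d) = √((5 - (-3 - 1*0))²/7 + 49674) = √((5 - (-3 + 0))²/7 + 49674) = √((5 - 1*(-3))²/7 + 49674) = √((5 + 3)²/7 + 49674) = √((⅐)*8² + 49674) = √((⅐)*64 + 49674) = √(64/7 + 49674) = √(347782/7) = √2434474/7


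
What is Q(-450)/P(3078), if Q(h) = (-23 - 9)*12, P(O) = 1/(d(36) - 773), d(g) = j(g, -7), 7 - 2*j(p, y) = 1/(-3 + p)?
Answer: 3250432/11 ≈ 2.9549e+5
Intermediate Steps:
j(p, y) = 7/2 - 1/(2*(-3 + p))
d(g) = (-22 + 7*g)/(2*(-3 + g))
P(O) = -33/25394 (P(O) = 1/((-22 + 7*36)/(2*(-3 + 36)) - 773) = 1/((1/2)*(-22 + 252)/33 - 773) = 1/((1/2)*(1/33)*230 - 773) = 1/(115/33 - 773) = 1/(-25394/33) = -33/25394)
Q(h) = -384 (Q(h) = -32*12 = -384)
Q(-450)/P(3078) = -384/(-33/25394) = -384*(-25394/33) = 3250432/11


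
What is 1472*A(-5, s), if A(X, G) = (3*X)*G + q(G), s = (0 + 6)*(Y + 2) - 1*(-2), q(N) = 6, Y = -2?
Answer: -35328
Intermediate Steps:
s = 2 (s = (0 + 6)*(-2 + 2) - 1*(-2) = 6*0 + 2 = 0 + 2 = 2)
A(X, G) = 6 + 3*G*X (A(X, G) = (3*X)*G + 6 = 3*G*X + 6 = 6 + 3*G*X)
1472*A(-5, s) = 1472*(6 + 3*2*(-5)) = 1472*(6 - 30) = 1472*(-24) = -35328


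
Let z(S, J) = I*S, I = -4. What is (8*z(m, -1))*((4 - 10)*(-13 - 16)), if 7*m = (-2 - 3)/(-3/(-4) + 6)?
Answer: 37120/63 ≈ 589.21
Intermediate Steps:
m = -20/189 (m = ((-2 - 3)/(-3/(-4) + 6))/7 = (-5/(-3*(-¼) + 6))/7 = (-5/(¾ + 6))/7 = (-5/27/4)/7 = (-5*4/27)/7 = (⅐)*(-20/27) = -20/189 ≈ -0.10582)
z(S, J) = -4*S
(8*z(m, -1))*((4 - 10)*(-13 - 16)) = (8*(-4*(-20/189)))*((4 - 10)*(-13 - 16)) = (8*(80/189))*(-6*(-29)) = (640/189)*174 = 37120/63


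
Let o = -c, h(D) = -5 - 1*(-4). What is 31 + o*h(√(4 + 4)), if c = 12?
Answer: 43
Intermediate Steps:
h(D) = -1 (h(D) = -5 + 4 = -1)
o = -12 (o = -1*12 = -12)
31 + o*h(√(4 + 4)) = 31 - 12*(-1) = 31 + 12 = 43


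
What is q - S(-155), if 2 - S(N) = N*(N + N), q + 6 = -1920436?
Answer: -1872394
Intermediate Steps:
q = -1920442 (q = -6 - 1920436 = -1920442)
S(N) = 2 - 2*N² (S(N) = 2 - N*(N + N) = 2 - N*2*N = 2 - 2*N²)
q - S(-155) = -1920442 - (2 - 2*(-155)²) = -1920442 - (2 - 2*24025) = -1920442 - (2 - 48050) = -1920442 - 1*(-48048) = -1920442 + 48048 = -1872394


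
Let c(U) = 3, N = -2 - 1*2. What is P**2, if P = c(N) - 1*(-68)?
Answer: 5041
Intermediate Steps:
N = -4 (N = -2 - 2 = -4)
P = 71 (P = 3 - 1*(-68) = 3 + 68 = 71)
P**2 = 71**2 = 5041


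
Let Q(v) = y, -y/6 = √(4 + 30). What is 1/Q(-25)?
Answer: -√34/204 ≈ -0.028583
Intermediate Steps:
y = -6*√34 (y = -6*√(4 + 30) = -6*√34 ≈ -34.986)
Q(v) = -6*√34
1/Q(-25) = 1/(-6*√34) = -√34/204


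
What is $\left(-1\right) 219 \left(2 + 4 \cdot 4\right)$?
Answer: $-3942$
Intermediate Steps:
$\left(-1\right) 219 \left(2 + 4 \cdot 4\right) = - 219 \left(2 + 16\right) = \left(-219\right) 18 = -3942$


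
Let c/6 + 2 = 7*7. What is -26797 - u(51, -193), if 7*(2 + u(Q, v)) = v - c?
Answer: -187090/7 ≈ -26727.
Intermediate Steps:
c = 282 (c = -12 + 6*(7*7) = -12 + 6*49 = -12 + 294 = 282)
u(Q, v) = -296/7 + v/7 (u(Q, v) = -2 + (v - 1*282)/7 = -2 + (v - 282)/7 = -2 + (-282 + v)/7 = -2 + (-282/7 + v/7) = -296/7 + v/7)
-26797 - u(51, -193) = -26797 - (-296/7 + (1/7)*(-193)) = -26797 - (-296/7 - 193/7) = -26797 - 1*(-489/7) = -26797 + 489/7 = -187090/7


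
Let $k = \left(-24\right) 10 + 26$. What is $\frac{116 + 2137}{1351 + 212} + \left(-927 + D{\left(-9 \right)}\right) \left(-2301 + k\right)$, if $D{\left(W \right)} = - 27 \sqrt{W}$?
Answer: $\frac{1214662756}{521} + 203715 i \approx 2.3314 \cdot 10^{6} + 2.0372 \cdot 10^{5} i$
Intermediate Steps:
$k = -214$ ($k = -240 + 26 = -214$)
$\frac{116 + 2137}{1351 + 212} + \left(-927 + D{\left(-9 \right)}\right) \left(-2301 + k\right) = \frac{116 + 2137}{1351 + 212} + \left(-927 - 27 \sqrt{-9}\right) \left(-2301 - 214\right) = \frac{2253}{1563} + \left(-927 - 27 \cdot 3 i\right) \left(-2515\right) = 2253 \cdot \frac{1}{1563} + \left(-927 - 81 i\right) \left(-2515\right) = \frac{751}{521} + \left(2331405 + 203715 i\right) = \frac{1214662756}{521} + 203715 i$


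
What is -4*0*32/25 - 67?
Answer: -67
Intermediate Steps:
-4*0*32/25 - 67 = -0/25 - 67 = -4*0 - 67 = 0 - 67 = -67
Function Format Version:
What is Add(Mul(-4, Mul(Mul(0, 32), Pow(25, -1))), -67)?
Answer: -67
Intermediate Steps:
Add(Mul(-4, Mul(Mul(0, 32), Pow(25, -1))), -67) = Add(Mul(-4, Mul(0, Rational(1, 25))), -67) = Add(Mul(-4, 0), -67) = Add(0, -67) = -67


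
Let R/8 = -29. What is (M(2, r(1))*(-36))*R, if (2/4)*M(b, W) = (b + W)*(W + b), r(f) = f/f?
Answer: 150336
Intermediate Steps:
R = -232 (R = 8*(-29) = -232)
r(f) = 1
M(b, W) = 2*(W + b)² (M(b, W) = 2*((b + W)*(W + b)) = 2*((W + b)*(W + b)) = 2*(W + b)²)
(M(2, r(1))*(-36))*R = ((2*(1 + 2)²)*(-36))*(-232) = ((2*3²)*(-36))*(-232) = ((2*9)*(-36))*(-232) = (18*(-36))*(-232) = -648*(-232) = 150336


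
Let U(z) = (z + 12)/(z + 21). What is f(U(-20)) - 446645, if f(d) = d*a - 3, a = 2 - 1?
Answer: -446656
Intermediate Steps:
a = 1
U(z) = (12 + z)/(21 + z)
f(d) = -3 + d (f(d) = d*1 - 3 = d - 3 = -3 + d)
f(U(-20)) - 446645 = (-3 + (12 - 20)/(21 - 20)) - 446645 = (-3 - 8/1) - 446645 = (-3 + 1*(-8)) - 446645 = (-3 - 8) - 446645 = -11 - 446645 = -446656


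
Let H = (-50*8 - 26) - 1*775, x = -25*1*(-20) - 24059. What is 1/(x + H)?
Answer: -1/24760 ≈ -4.0388e-5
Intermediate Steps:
x = -23559 (x = -25*(-20) - 24059 = 500 - 24059 = -23559)
H = -1201 (H = (-400 - 26) - 775 = -426 - 775 = -1201)
1/(x + H) = 1/(-23559 - 1201) = 1/(-24760) = -1/24760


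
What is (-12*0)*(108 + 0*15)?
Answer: 0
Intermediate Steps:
(-12*0)*(108 + 0*15) = 0*(108 + 0) = 0*108 = 0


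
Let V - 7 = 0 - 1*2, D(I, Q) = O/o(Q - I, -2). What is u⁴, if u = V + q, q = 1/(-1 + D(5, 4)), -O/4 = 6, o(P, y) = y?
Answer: 9834496/14641 ≈ 671.71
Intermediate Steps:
O = -24 (O = -4*6 = -24)
D(I, Q) = 12 (D(I, Q) = -24/(-2) = -24*(-½) = 12)
q = 1/11 (q = 1/(-1 + 12) = 1/11 ≈ 0.090909)
V = 5 (V = 7 + (0 - 1*2) = 7 + (0 - 2) = 7 - 2 = 5)
u = 56/11 (u = 5 + 1/11 = 56/11 ≈ 5.0909)
u⁴ = (56/11)⁴ = 9834496/14641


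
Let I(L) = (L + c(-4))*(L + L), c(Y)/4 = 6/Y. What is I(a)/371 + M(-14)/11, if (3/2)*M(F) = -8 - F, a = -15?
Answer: 1202/583 ≈ 2.0617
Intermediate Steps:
c(Y) = 24/Y (c(Y) = 4*(6/Y) = 24/Y)
I(L) = 2*L*(-6 + L) (I(L) = (L + 24/(-4))*(L + L) = (L + 24*(-1/4))*(2*L) = (L - 6)*(2*L) = (-6 + L)*(2*L) = 2*L*(-6 + L))
M(F) = -16/3 - 2*F/3 (M(F) = 2*(-8 - F)/3 = -16/3 - 2*F/3)
I(a)/371 + M(-14)/11 = (2*(-15)*(-6 - 15))/371 + (-16/3 - 2/3*(-14))/11 = (2*(-15)*(-21))*(1/371) + (-16/3 + 28/3)*(1/11) = 630*(1/371) + 4*(1/11) = 90/53 + 4/11 = 1202/583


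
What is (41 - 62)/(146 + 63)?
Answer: -21/209 ≈ -0.10048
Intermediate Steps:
(41 - 62)/(146 + 63) = -21/209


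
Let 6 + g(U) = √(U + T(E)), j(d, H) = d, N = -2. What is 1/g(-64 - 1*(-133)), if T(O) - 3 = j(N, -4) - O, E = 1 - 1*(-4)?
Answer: 6/29 + √65/29 ≈ 0.48491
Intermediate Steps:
E = 5 (E = 1 + 4 = 5)
T(O) = 1 - O (T(O) = 3 + (-2 - O) = 1 - O)
g(U) = -6 + √(-4 + U) (g(U) = -6 + √(U + (1 - 1*5)) = -6 + √(U + (1 - 5)) = -6 + √(U - 4) = -6 + √(-4 + U))
1/g(-64 - 1*(-133)) = 1/(-6 + √(-4 + (-64 - 1*(-133)))) = 1/(-6 + √(-4 + (-64 + 133))) = 1/(-6 + √(-4 + 69)) = 1/(-6 + √65)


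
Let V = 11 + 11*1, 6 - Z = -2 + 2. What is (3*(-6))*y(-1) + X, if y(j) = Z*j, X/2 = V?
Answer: 152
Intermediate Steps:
Z = 6 (Z = 6 - (-2 + 2) = 6 - 1*0 = 6 + 0 = 6)
V = 22 (V = 11 + 11 = 22)
X = 44 (X = 2*22 = 44)
y(j) = 6*j
(3*(-6))*y(-1) + X = (3*(-6))*(6*(-1)) + 44 = -18*(-6) + 44 = 108 + 44 = 152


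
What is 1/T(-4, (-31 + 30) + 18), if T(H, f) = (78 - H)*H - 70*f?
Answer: -1/1518 ≈ -0.00065876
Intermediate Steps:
T(H, f) = -70*f + H*(78 - H) (T(H, f) = H*(78 - H) - 70*f = -70*f + H*(78 - H))
1/T(-4, (-31 + 30) + 18) = 1/(-1*(-4)**2 - 70*((-31 + 30) + 18) + 78*(-4)) = 1/(-1*16 - 70*(-1 + 18) - 312) = 1/(-16 - 70*17 - 312) = 1/(-16 - 1190 - 312) = 1/(-1518) = -1/1518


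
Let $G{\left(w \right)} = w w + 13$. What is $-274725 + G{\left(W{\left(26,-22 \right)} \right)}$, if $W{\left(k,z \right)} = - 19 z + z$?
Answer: $-117896$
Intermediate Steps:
$W{\left(k,z \right)} = - 18 z$
$G{\left(w \right)} = 13 + w^{2}$ ($G{\left(w \right)} = w^{2} + 13 = 13 + w^{2}$)
$-274725 + G{\left(W{\left(26,-22 \right)} \right)} = -274725 + \left(13 + \left(\left(-18\right) \left(-22\right)\right)^{2}\right) = -274725 + \left(13 + 396^{2}\right) = -274725 + \left(13 + 156816\right) = -274725 + 156829 = -117896$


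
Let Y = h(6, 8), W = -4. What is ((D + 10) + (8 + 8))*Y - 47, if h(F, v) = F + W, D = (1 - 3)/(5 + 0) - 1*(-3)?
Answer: 51/5 ≈ 10.200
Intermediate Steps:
D = 13/5 (D = -2/5 + 3 = 13/5 ≈ 2.6000)
h(F, v) = -4 + F (h(F, v) = F - 4 = -4 + F)
Y = 2 (Y = -4 + 6 = 2)
((D + 10) + (8 + 8))*Y - 47 = ((13/5 + 10) + (8 + 8))*2 - 47 = (63/5 + 16)*2 - 47 = (143/5)*2 - 47 = 286/5 - 47 = 51/5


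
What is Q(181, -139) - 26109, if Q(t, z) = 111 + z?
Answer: -26137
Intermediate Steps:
Q(181, -139) - 26109 = (111 - 139) - 26109 = -28 - 26109 = -26137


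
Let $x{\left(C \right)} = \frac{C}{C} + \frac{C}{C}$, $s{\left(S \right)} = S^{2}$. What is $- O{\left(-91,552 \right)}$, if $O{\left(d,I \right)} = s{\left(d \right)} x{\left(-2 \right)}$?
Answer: $-16562$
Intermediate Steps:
$x{\left(C \right)} = 2$ ($x{\left(C \right)} = 1 + 1 = 2$)
$O{\left(d,I \right)} = 2 d^{2}$ ($O{\left(d,I \right)} = d^{2} \cdot 2 = 2 d^{2}$)
$- O{\left(-91,552 \right)} = - 2 \left(-91\right)^{2} = - 2 \cdot 8281 = \left(-1\right) 16562 = -16562$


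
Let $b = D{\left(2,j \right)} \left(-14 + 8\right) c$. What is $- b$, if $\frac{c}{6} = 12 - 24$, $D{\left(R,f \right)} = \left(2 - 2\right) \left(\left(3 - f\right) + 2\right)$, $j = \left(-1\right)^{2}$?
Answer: $0$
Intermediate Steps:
$j = 1$
$D{\left(R,f \right)} = 0$ ($D{\left(R,f \right)} = 0 \left(5 - f\right) = 0$)
$c = -72$ ($c = 6 \left(12 - 24\right) = 6 \left(-12\right) = -72$)
$b = 0$ ($b = 0 \left(-14 + 8\right) \left(-72\right) = 0 \left(-6\right) \left(-72\right) = 0 \left(-72\right) = 0$)
$- b = \left(-1\right) 0 = 0$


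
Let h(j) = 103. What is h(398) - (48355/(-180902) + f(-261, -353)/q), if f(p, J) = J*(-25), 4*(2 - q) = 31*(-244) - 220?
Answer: 17397318139/176198548 ≈ 98.737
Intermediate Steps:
q = 1948 (q = 2 - (31*(-244) - 220)/4 = 2 - (-7564 - 220)/4 = 2 - 1/4*(-7784) = 2 + 1946 = 1948)
f(p, J) = -25*J
h(398) - (48355/(-180902) + f(-261, -353)/q) = 103 - (48355/(-180902) - 25*(-353)/1948) = 103 - (48355*(-1/180902) + 8825*(1/1948)) = 103 - (-48355/180902 + 8825/1948) = 103 - 1*751132305/176198548 = 103 - 751132305/176198548 = 17397318139/176198548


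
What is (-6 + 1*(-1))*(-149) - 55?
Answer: 988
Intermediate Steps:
(-6 + 1*(-1))*(-149) - 55 = (-6 - 1)*(-149) - 55 = -7*(-149) - 55 = 1043 - 55 = 988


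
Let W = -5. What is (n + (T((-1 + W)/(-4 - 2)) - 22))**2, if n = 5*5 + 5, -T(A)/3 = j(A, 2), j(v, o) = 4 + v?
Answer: 49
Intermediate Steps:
T(A) = -12 - 3*A (T(A) = -3*(4 + A) = -12 - 3*A)
n = 30 (n = 25 + 5 = 30)
(n + (T((-1 + W)/(-4 - 2)) - 22))**2 = (30 + ((-12 - 3*(-1 - 5)/(-4 - 2)) - 22))**2 = (30 + ((-12 - (-18)/(-6)) - 22))**2 = (30 + ((-12 - (-18)*(-1)/6) - 22))**2 = (30 + ((-12 - 3*1) - 22))**2 = (30 + ((-12 - 3) - 22))**2 = (30 + (-15 - 22))**2 = (30 - 37)**2 = (-7)**2 = 49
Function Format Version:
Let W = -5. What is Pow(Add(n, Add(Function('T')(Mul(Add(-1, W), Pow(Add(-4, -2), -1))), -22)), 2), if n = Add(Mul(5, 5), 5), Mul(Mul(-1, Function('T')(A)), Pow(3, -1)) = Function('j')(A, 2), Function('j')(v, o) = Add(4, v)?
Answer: 49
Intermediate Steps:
Function('T')(A) = Add(-12, Mul(-3, A)) (Function('T')(A) = Mul(-3, Add(4, A)) = Add(-12, Mul(-3, A)))
n = 30 (n = Add(25, 5) = 30)
Pow(Add(n, Add(Function('T')(Mul(Add(-1, W), Pow(Add(-4, -2), -1))), -22)), 2) = Pow(Add(30, Add(Add(-12, Mul(-3, Mul(Add(-1, -5), Pow(Add(-4, -2), -1)))), -22)), 2) = Pow(Add(30, Add(Add(-12, Mul(-3, Mul(-6, Pow(-6, -1)))), -22)), 2) = Pow(Add(30, Add(Add(-12, Mul(-3, Mul(-6, Rational(-1, 6)))), -22)), 2) = Pow(Add(30, Add(Add(-12, Mul(-3, 1)), -22)), 2) = Pow(Add(30, Add(Add(-12, -3), -22)), 2) = Pow(Add(30, Add(-15, -22)), 2) = Pow(Add(30, -37), 2) = Pow(-7, 2) = 49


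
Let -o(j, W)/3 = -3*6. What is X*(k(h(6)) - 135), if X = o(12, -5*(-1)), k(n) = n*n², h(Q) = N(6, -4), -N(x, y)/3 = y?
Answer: 86022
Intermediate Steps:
N(x, y) = -3*y
h(Q) = 12 (h(Q) = -3*(-4) = 12)
o(j, W) = 54 (o(j, W) = -(-9)*6 = -3*(-18) = 54)
k(n) = n³
X = 54
X*(k(h(6)) - 135) = 54*(12³ - 135) = 54*(1728 - 135) = 54*1593 = 86022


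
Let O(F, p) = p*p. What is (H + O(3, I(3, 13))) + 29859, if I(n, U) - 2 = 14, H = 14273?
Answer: 44388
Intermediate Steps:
I(n, U) = 16 (I(n, U) = 2 + 14 = 16)
O(F, p) = p²
(H + O(3, I(3, 13))) + 29859 = (14273 + 16²) + 29859 = (14273 + 256) + 29859 = 14529 + 29859 = 44388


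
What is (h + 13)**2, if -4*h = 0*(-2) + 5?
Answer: 2209/16 ≈ 138.06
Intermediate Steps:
h = -5/4 (h = -(0*(-2) + 5)/4 = -(0 + 5)/4 = -1/4*5 = -5/4 ≈ -1.2500)
(h + 13)**2 = (-5/4 + 13)**2 = (47/4)**2 = 2209/16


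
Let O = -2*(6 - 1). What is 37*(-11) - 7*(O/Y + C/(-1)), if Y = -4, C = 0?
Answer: -849/2 ≈ -424.50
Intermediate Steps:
O = -10 (O = -2*5 = -10)
37*(-11) - 7*(O/Y + C/(-1)) = 37*(-11) - 7*(-10/(-4) + 0/(-1)) = -407 - 7*(-10*(-¼) + 0*(-1)) = -407 - 7*(5/2 + 0) = -407 - 7*5/2 = -407 - 35/2 = -849/2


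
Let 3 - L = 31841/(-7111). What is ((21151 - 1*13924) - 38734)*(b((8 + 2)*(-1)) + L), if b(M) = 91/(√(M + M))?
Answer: -1675353218/7111 + 2867137*I*√5/10 ≈ -2.356e+5 + 6.4111e+5*I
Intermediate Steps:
b(M) = 91*√2/(2*√M) (b(M) = 91/(√(2*M)) = 91/((√2*√M)) = 91*(√2/(2*√M)) = 91*√2/(2*√M))
L = 53174/7111 (L = 3 - 31841/(-7111) = 3 - 31841*(-1)/7111 = 3 - 1*(-31841/7111) = 3 + 31841/7111 = 53174/7111 ≈ 7.4777)
((21151 - 1*13924) - 38734)*(b((8 + 2)*(-1)) + L) = ((21151 - 1*13924) - 38734)*(91*√2/(2*√((8 + 2)*(-1))) + 53174/7111) = ((21151 - 13924) - 38734)*(91*√2/(2*√(10*(-1))) + 53174/7111) = (7227 - 38734)*(91*√2/(2*√(-10)) + 53174/7111) = -31507*(91*√2*(-I*√10/10)/2 + 53174/7111) = -31507*(-91*I*√5/10 + 53174/7111) = -31507*(53174/7111 - 91*I*√5/10) = -1675353218/7111 + 2867137*I*√5/10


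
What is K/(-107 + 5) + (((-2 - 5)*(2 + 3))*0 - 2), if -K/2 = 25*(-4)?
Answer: -202/51 ≈ -3.9608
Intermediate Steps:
K = 200 (K = -50*(-4) = -2*(-100) = 200)
K/(-107 + 5) + (((-2 - 5)*(2 + 3))*0 - 2) = 200/(-107 + 5) + (((-2 - 5)*(2 + 3))*0 - 2) = 200/(-102) + (-7*5*0 - 2) = 200*(-1/102) + (-35*0 - 2) = -100/51 + (0 - 2) = -100/51 - 2 = -202/51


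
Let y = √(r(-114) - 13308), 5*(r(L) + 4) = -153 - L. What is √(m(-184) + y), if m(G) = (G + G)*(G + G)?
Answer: √(3385600 + 5*I*√332995)/5 ≈ 368.0 + 0.15681*I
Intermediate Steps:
r(L) = -173/5 - L/5 (r(L) = -4 + (-153 - L)/5 = -4 + (-153/5 - L/5) = -173/5 - L/5)
m(G) = 4*G² (m(G) = (2*G)*(2*G) = 4*G²)
y = I*√332995/5 (y = √((-173/5 - ⅕*(-114)) - 13308) = √((-173/5 + 114/5) - 13308) = √(-59/5 - 13308) = √(-66599/5) = I*√332995/5 ≈ 115.41*I)
√(m(-184) + y) = √(4*(-184)² + I*√332995/5) = √(4*33856 + I*√332995/5) = √(135424 + I*√332995/5)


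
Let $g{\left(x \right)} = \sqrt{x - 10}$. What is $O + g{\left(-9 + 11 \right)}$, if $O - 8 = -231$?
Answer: $-223 + 2 i \sqrt{2} \approx -223.0 + 2.8284 i$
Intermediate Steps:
$O = -223$ ($O = 8 - 231 = -223$)
$g{\left(x \right)} = \sqrt{-10 + x}$
$O + g{\left(-9 + 11 \right)} = -223 + \sqrt{-10 + \left(-9 + 11\right)} = -223 + \sqrt{-10 + 2} = -223 + \sqrt{-8} = -223 + 2 i \sqrt{2}$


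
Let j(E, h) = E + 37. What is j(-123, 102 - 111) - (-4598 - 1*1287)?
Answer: 5799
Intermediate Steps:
j(E, h) = 37 + E
j(-123, 102 - 111) - (-4598 - 1*1287) = (37 - 123) - (-4598 - 1*1287) = -86 - (-4598 - 1287) = -86 - 1*(-5885) = -86 + 5885 = 5799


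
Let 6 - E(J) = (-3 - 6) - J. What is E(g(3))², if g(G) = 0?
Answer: 225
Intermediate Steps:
E(J) = 15 + J (E(J) = 6 - ((-3 - 6) - J) = 6 - (-9 - J) = 6 + (9 + J) = 15 + J)
E(g(3))² = (15 + 0)² = 15² = 225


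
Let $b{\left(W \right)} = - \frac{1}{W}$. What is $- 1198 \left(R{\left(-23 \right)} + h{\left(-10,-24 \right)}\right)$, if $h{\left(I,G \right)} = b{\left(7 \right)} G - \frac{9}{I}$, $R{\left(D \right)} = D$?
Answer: $\frac{782893}{35} \approx 22368.0$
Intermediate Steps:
$h{\left(I,G \right)} = - \frac{9}{I} - \frac{G}{7}$ ($h{\left(I,G \right)} = - \frac{1}{7} G - \frac{9}{I} = \left(-1\right) \frac{1}{7} G - \frac{9}{I} = - \frac{G}{7} - \frac{9}{I} = - \frac{9}{I} - \frac{G}{7}$)
$- 1198 \left(R{\left(-23 \right)} + h{\left(-10,-24 \right)}\right) = - 1198 \left(-23 - \left(- \frac{24}{7} + \frac{9}{-10}\right)\right) = - 1198 \left(-23 + \left(\left(-9\right) \left(- \frac{1}{10}\right) + \frac{24}{7}\right)\right) = - 1198 \left(-23 + \left(\frac{9}{10} + \frac{24}{7}\right)\right) = - 1198 \left(-23 + \frac{303}{70}\right) = \left(-1198\right) \left(- \frac{1307}{70}\right) = \frac{782893}{35}$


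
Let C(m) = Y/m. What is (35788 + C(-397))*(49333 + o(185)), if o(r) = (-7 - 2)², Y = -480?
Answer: 702089726824/397 ≈ 1.7685e+9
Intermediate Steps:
o(r) = 81 (o(r) = (-9)² = 81)
C(m) = -480/m
(35788 + C(-397))*(49333 + o(185)) = (35788 - 480/(-397))*(49333 + 81) = (35788 - 480*(-1/397))*49414 = (35788 + 480/397)*49414 = (14208316/397)*49414 = 702089726824/397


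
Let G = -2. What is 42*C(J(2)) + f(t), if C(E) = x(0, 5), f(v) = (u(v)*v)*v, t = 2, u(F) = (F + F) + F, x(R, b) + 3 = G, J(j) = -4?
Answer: -186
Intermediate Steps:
x(R, b) = -5 (x(R, b) = -3 - 2 = -5)
u(F) = 3*F (u(F) = 2*F + F = 3*F)
f(v) = 3*v³ (f(v) = ((3*v)*v)*v = (3*v²)*v = 3*v³)
C(E) = -5
42*C(J(2)) + f(t) = 42*(-5) + 3*2³ = -210 + 3*8 = -210 + 24 = -186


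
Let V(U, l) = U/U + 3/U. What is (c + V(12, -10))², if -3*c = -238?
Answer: 935089/144 ≈ 6493.7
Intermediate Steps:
c = 238/3 (c = -⅓*(-238) = 238/3 ≈ 79.333)
V(U, l) = 1 + 3/U
(c + V(12, -10))² = (238/3 + (3 + 12)/12)² = (238/3 + (1/12)*15)² = (238/3 + 5/4)² = (967/12)² = 935089/144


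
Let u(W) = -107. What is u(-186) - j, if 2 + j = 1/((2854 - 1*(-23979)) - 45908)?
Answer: -2002874/19075 ≈ -105.00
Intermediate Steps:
j = -38151/19075 (j = -2 + 1/((2854 - 1*(-23979)) - 45908) = -2 + 1/((2854 + 23979) - 45908) = -2 + 1/(26833 - 45908) = -2 + 1/(-19075) = -2 - 1/19075 = -38151/19075 ≈ -2.0001)
u(-186) - j = -107 - 1*(-38151/19075) = -107 + 38151/19075 = -2002874/19075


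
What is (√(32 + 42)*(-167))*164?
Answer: -27388*√74 ≈ -2.3560e+5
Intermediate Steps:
(√(32 + 42)*(-167))*164 = (√74*(-167))*164 = -167*√74*164 = -27388*√74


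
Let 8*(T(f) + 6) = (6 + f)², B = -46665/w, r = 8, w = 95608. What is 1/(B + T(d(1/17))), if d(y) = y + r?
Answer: 812668/14805371 ≈ 0.054890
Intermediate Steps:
d(y) = 8 + y (d(y) = y + 8 = 8 + y)
B = -2745/5624 (B = -46665/95608 = -46665*1/95608 = -2745/5624 ≈ -0.48809)
T(f) = -6 + (6 + f)²/8
1/(B + T(d(1/17))) = 1/(-2745/5624 + (-6 + (6 + (8 + 1/17))²/8)) = 1/(-2745/5624 + (-6 + (6 + 137/17)²/8)) = 1/(-2745/5624 + (-6 + (239/17)²/8)) = 1/(-2745/5624 + (-6 + (⅛)*(57121/289))) = 1/(-2745/5624 + (-6 + 57121/2312)) = 1/(-2745/5624 + 43249/2312) = 1/(14805371/812668) = 812668/14805371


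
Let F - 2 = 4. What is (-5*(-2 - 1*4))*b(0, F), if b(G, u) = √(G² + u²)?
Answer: 180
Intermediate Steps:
F = 6 (F = 2 + 4 = 6)
(-5*(-2 - 1*4))*b(0, F) = (-5*(-2 - 1*4))*√(0² + 6²) = (-5*(-2 - 4))*√(0 + 36) = (-5*(-6))*√36 = 30*6 = 180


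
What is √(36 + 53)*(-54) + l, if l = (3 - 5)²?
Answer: 4 - 54*√89 ≈ -505.44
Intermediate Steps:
l = 4 (l = (-2)² = 4)
√(36 + 53)*(-54) + l = √(36 + 53)*(-54) + 4 = √89*(-54) + 4 = -54*√89 + 4 = 4 - 54*√89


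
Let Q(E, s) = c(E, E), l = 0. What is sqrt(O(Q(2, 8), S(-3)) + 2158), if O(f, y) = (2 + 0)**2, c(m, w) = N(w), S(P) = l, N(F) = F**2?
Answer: sqrt(2162) ≈ 46.497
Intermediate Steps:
S(P) = 0
c(m, w) = w**2
Q(E, s) = E**2
O(f, y) = 4 (O(f, y) = 2**2 = 4)
sqrt(O(Q(2, 8), S(-3)) + 2158) = sqrt(4 + 2158) = sqrt(2162)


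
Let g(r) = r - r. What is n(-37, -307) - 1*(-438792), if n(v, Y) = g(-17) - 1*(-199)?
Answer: 438991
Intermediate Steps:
g(r) = 0
n(v, Y) = 199 (n(v, Y) = 0 - 1*(-199) = 0 + 199 = 199)
n(-37, -307) - 1*(-438792) = 199 - 1*(-438792) = 199 + 438792 = 438991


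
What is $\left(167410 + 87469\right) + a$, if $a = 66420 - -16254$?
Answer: $337553$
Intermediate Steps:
$a = 82674$ ($a = 66420 + 16254 = 82674$)
$\left(167410 + 87469\right) + a = \left(167410 + 87469\right) + 82674 = 254879 + 82674 = 337553$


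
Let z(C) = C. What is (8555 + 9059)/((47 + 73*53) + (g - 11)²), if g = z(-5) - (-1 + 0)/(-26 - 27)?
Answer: 49477726/11720845 ≈ 4.2213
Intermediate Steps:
g = -266/53 (g = -5 - (-1 + 0)/(-26 - 27) = -5 - (-1)/(-53) = -5 - (-1)*(-1)/53 = -5 - 1*1/53 = -5 - 1/53 = -266/53 ≈ -5.0189)
(8555 + 9059)/((47 + 73*53) + (g - 11)²) = (8555 + 9059)/((47 + 73*53) + (-266/53 - 11)²) = 17614/((47 + 3869) + (-849/53)²) = 17614/(3916 + 720801/2809) = 17614/(11720845/2809) = 17614*(2809/11720845) = 49477726/11720845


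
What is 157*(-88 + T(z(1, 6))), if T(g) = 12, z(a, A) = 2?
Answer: -11932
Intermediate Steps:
157*(-88 + T(z(1, 6))) = 157*(-88 + 12) = 157*(-76) = -11932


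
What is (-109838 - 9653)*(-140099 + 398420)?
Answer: -30867034611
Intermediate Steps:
(-109838 - 9653)*(-140099 + 398420) = -119491*258321 = -30867034611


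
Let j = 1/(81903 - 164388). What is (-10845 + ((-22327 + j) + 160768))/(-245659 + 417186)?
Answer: 10524756059/14148404595 ≈ 0.74388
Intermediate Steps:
j = -1/82485 (j = 1/(-82485) = -1/82485 ≈ -1.2123e-5)
(-10845 + ((-22327 + j) + 160768))/(-245659 + 417186) = (-10845 + ((-22327 - 1/82485) + 160768))/(-245659 + 417186) = (-10845 + (-1841642596/82485 + 160768))/171527 = (-10845 + 11419305884/82485)*(1/171527) = (10524756059/82485)*(1/171527) = 10524756059/14148404595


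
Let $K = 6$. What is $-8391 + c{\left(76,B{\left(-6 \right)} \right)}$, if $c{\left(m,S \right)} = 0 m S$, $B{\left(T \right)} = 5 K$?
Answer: $-8391$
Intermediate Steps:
$B{\left(T \right)} = 30$ ($B{\left(T \right)} = 5 \cdot 6 = 30$)
$c{\left(m,S \right)} = 0$ ($c{\left(m,S \right)} = 0 S = 0$)
$-8391 + c{\left(76,B{\left(-6 \right)} \right)} = -8391 + 0 = -8391$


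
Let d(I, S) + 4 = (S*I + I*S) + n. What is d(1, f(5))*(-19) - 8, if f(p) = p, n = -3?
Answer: -65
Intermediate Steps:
d(I, S) = -7 + 2*I*S (d(I, S) = -4 + ((S*I + I*S) - 3) = -4 + ((I*S + I*S) - 3) = -4 + (2*I*S - 3) = -4 + (-3 + 2*I*S) = -7 + 2*I*S)
d(1, f(5))*(-19) - 8 = (-7 + 2*1*5)*(-19) - 8 = (-7 + 10)*(-19) - 8 = 3*(-19) - 8 = -57 - 8 = -65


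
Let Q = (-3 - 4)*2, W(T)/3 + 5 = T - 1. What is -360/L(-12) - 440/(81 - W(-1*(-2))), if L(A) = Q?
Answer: 13660/651 ≈ 20.983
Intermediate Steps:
W(T) = -18 + 3*T (W(T) = -15 + 3*(T - 1) = -15 + 3*(-1 + T) = -15 + (-3 + 3*T) = -18 + 3*T)
Q = -14 (Q = -7*2 = -14)
L(A) = -14
-360/L(-12) - 440/(81 - W(-1*(-2))) = -360/(-14) - 440/(81 - (-18 + 3*(-1*(-2)))) = -360*(-1/14) - 440/(81 - (-18 + 3*2)) = 180/7 - 440/(81 - (-18 + 6)) = 180/7 - 440/(81 - 1*(-12)) = 180/7 - 440/(81 + 12) = 180/7 - 440/93 = 13660/651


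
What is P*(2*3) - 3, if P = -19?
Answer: -117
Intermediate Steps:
P*(2*3) - 3 = -38*3 - 3 = -19*6 - 3 = -114 - 3 = -117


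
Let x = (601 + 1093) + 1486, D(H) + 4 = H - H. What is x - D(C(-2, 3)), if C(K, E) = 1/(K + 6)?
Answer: 3184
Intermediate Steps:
C(K, E) = 1/(6 + K)
D(H) = -4 (D(H) = -4 + (H - H) = -4 + 0 = -4)
x = 3180 (x = 1694 + 1486 = 3180)
x - D(C(-2, 3)) = 3180 - 1*(-4) = 3180 + 4 = 3184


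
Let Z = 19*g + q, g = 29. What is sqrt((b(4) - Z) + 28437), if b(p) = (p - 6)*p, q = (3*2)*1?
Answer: 4*sqrt(1742) ≈ 166.95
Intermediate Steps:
q = 6 (q = 6*1 = 6)
b(p) = p*(-6 + p) (b(p) = (-6 + p)*p = p*(-6 + p))
Z = 557 (Z = 19*29 + 6 = 551 + 6 = 557)
sqrt((b(4) - Z) + 28437) = sqrt((4*(-6 + 4) - 1*557) + 28437) = sqrt((4*(-2) - 557) + 28437) = sqrt((-8 - 557) + 28437) = sqrt(-565 + 28437) = sqrt(27872) = 4*sqrt(1742)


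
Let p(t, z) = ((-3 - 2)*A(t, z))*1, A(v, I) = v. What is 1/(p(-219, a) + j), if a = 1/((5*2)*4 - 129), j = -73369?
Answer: -1/72274 ≈ -1.3836e-5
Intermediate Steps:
a = -1/89 (a = 1/(10*4 - 129) = 1/(40 - 129) = 1/(-89) = -1/89 ≈ -0.011236)
p(t, z) = -5*t (p(t, z) = ((-3 - 2)*t)*1 = -5*t*1 = -5*t)
1/(p(-219, a) + j) = 1/(-5*(-219) - 73369) = 1/(1095 - 73369) = 1/(-72274) = -1/72274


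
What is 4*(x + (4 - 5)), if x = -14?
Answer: -60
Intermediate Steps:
4*(x + (4 - 5)) = 4*(-14 + (4 - 5)) = 4*(-14 - 1) = 4*(-15) = -60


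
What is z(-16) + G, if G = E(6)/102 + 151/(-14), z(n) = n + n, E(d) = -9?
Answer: -5102/119 ≈ -42.874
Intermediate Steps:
z(n) = 2*n
G = -1294/119 (G = -9/102 + 151/(-14) = -9*1/102 + 151*(-1/14) = -3/34 - 151/14 = -1294/119 ≈ -10.874)
z(-16) + G = 2*(-16) - 1294/119 = -32 - 1294/119 = -5102/119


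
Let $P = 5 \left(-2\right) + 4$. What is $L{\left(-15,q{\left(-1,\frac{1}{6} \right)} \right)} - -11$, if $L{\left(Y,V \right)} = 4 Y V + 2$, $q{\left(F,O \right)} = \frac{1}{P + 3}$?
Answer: $33$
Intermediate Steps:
$P = -6$ ($P = -10 + 4 = -6$)
$q{\left(F,O \right)} = - \frac{1}{3}$ ($q{\left(F,O \right)} = \frac{1}{-6 + 3} = \frac{1}{-3} = - \frac{1}{3}$)
$L{\left(Y,V \right)} = 2 + 4 V Y$ ($L{\left(Y,V \right)} = 4 V Y + 2 = 2 + 4 V Y$)
$L{\left(-15,q{\left(-1,\frac{1}{6} \right)} \right)} - -11 = \left(2 + 4 \left(- \frac{1}{3}\right) \left(-15\right)\right) - -11 = \left(2 + 20\right) + 11 = 22 + 11 = 33$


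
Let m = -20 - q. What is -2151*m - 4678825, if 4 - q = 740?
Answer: -6218941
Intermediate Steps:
q = -736 (q = 4 - 1*740 = 4 - 740 = -736)
m = 716 (m = -20 - 1*(-736) = -20 + 736 = 716)
-2151*m - 4678825 = -2151*716 - 4678825 = -1540116 - 4678825 = -6218941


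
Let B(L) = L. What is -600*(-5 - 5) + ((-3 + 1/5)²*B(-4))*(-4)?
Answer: 153136/25 ≈ 6125.4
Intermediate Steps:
-600*(-5 - 5) + ((-3 + 1/5)²*B(-4))*(-4) = -600*(-5 - 5) + ((-3 + 1/5)²*(-4))*(-4) = -600*(-10) + ((-3 + ⅕)²*(-4))*(-4) = -100*(-60) + ((-14/5)²*(-4))*(-4) = 6000 + ((196/25)*(-4))*(-4) = 6000 - 784/25*(-4) = 6000 + 3136/25 = 153136/25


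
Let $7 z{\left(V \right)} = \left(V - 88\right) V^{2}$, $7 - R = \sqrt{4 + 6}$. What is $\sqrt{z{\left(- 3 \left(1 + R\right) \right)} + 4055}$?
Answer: $\frac{\sqrt{-353689 + 126882 \sqrt{10}}}{7} \approx 31.15$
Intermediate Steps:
$R = 7 - \sqrt{10}$ ($R = 7 - \sqrt{4 + 6} = 7 - \sqrt{10} \approx 3.8377$)
$z{\left(V \right)} = \frac{V^{2} \left(-88 + V\right)}{7}$ ($z{\left(V \right)} = \frac{\left(V - 88\right) V^{2}}{7} = \frac{\left(-88 + V\right) V^{2}}{7} = \frac{V^{2} \left(-88 + V\right)}{7}$)
$\sqrt{z{\left(- 3 \left(1 + R\right) \right)} + 4055} = \sqrt{\frac{\left(- 3 \left(1 + \left(7 - \sqrt{10}\right)\right)\right)^{2} \left(-88 - 3 \left(1 + \left(7 - \sqrt{10}\right)\right)\right)}{7} + 4055} = \sqrt{\frac{\left(- 3 \left(8 - \sqrt{10}\right)\right)^{2} \left(-88 - 3 \left(8 - \sqrt{10}\right)\right)}{7} + 4055} = \sqrt{\frac{\left(-24 + 3 \sqrt{10}\right)^{2} \left(-88 - \left(24 - 3 \sqrt{10}\right)\right)}{7} + 4055} = \sqrt{\frac{\left(-24 + 3 \sqrt{10}\right)^{2} \left(-112 + 3 \sqrt{10}\right)}{7} + 4055} = \sqrt{4055 + \frac{\left(-24 + 3 \sqrt{10}\right)^{2} \left(-112 + 3 \sqrt{10}\right)}{7}}$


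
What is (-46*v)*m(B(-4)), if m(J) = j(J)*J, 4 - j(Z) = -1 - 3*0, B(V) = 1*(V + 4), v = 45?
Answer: 0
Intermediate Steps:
B(V) = 4 + V (B(V) = 1*(4 + V) = 4 + V)
j(Z) = 5 (j(Z) = 4 - (-1 - 3*0) = 4 - (-1 + 0) = 4 - 1*(-1) = 4 + 1 = 5)
m(J) = 5*J
(-46*v)*m(B(-4)) = (-46*45)*(5*(4 - 4)) = -10350*0 = -2070*0 = 0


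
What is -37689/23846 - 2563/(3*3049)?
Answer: -405858581/218119362 ≈ -1.8607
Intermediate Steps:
-37689/23846 - 2563/(3*3049) = -37689*1/23846 - 2563/9147 = -37689/23846 - 2563*1/9147 = -37689/23846 - 2563/9147 = -405858581/218119362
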